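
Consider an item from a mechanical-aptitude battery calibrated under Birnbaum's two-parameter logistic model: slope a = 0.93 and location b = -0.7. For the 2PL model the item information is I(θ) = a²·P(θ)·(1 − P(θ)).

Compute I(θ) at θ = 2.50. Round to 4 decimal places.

P = 1/(1+e^{-2.9760}) = 0.9515
P(1−P) = 0.9515 × 0.0485 = 0.0462
I = a² × P(1−P) = 0.93² × 0.0462 = 0.03993

0.0399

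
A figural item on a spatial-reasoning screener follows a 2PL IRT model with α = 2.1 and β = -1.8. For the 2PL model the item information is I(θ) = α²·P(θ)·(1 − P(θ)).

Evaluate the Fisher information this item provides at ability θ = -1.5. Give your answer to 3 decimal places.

P = 1/(1+e^{-0.6300}) = 0.6525
P(1−P) = 0.6525 × 0.3475 = 0.2267
I = α² × P(1−P) = 2.1² × 0.2267 = 0.99995

1.000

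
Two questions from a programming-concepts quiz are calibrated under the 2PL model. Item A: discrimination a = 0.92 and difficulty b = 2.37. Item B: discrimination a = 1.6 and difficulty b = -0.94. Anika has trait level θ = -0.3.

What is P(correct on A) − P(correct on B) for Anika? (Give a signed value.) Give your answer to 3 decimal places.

-0.657

P(θ) = 1 / (1 + exp(−a(θ − b)))
P_A = 0.0790
P_B = 0.7358
P_A − P_B = -0.6568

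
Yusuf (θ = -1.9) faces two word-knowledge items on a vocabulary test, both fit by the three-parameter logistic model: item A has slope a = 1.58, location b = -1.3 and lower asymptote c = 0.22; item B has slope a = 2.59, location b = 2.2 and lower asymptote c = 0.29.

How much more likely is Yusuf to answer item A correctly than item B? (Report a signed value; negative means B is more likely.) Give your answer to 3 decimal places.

P(θ) = c + (1 − c) · 1 / (1 + exp(−a(θ − b)))
P_A = 0.4378
P_B = 0.2900
P_A − P_B = 0.1478

0.148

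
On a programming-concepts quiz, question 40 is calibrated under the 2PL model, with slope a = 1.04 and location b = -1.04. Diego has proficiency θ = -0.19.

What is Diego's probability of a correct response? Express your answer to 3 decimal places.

0.708

P(θ) = 1 / (1 + exp(−a(θ − b)))
Exponent: 1.04 × (-0.19 − (-1.04)) = 0.8840
1/(1 + e^{-0.8840}) = 0.7077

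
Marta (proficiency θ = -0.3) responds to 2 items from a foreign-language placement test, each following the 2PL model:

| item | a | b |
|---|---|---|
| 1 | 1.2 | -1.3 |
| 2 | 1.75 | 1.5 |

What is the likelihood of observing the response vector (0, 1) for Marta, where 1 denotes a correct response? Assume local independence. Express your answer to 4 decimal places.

0.0095

P(θ) = 1 / (1 + exp(−a(θ − b)))
P_1 = 1/(1+e^{-1.2000}) = 0.7685
P_2 = 1/(1+e^{3.1500}) = 0.0411
L = (1−P_1) × P_2 = 0.2315 × 0.0411 = 0.00951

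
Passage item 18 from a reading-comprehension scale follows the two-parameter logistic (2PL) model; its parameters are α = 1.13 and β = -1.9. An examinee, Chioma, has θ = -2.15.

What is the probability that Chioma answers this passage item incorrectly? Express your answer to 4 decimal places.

0.5702

P(θ) = 1 / (1 + exp(−α(θ − β)))
Exponent: 1.13 × (-2.15 − (-1.9)) = -0.2825
1/(1 + e^{0.2825}) = 0.4298
P(incorrect) = 1 − 0.4298 = 0.5702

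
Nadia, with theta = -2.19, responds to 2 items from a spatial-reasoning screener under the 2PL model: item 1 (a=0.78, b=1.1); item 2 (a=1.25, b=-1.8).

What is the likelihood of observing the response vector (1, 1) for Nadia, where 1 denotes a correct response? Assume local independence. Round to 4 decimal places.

0.0271

P(theta) = 1 / (1 + exp(−a(theta − b)))
P_1 = 1/(1+e^{2.5662}) = 0.0713
P_2 = 1/(1+e^{0.4875}) = 0.3805
L = P_1 × P_2 = 0.0713 × 0.3805 = 0.02715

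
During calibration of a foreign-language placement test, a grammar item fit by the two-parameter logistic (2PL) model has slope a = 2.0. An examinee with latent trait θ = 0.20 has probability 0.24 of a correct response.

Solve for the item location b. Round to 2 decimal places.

P(θ) = 1 / (1 + exp(−a(θ − b)))
logit(0.24) = ln(0.24/0.76) = -1.1527
b = θ − logit/(a) = 0.20 − (-1.1527)/2.0000 = 0.7763

0.78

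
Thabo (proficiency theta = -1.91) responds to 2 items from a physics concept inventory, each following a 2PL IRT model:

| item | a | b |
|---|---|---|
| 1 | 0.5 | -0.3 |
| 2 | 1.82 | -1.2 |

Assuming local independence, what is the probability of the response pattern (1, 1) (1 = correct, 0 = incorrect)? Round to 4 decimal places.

0.0666

P(theta) = 1 / (1 + exp(−a(theta − b)))
P_1 = 1/(1+e^{0.8050}) = 0.3090
P_2 = 1/(1+e^{1.2922}) = 0.2155
L = P_1 × P_2 = 0.3090 × 0.2155 = 0.06657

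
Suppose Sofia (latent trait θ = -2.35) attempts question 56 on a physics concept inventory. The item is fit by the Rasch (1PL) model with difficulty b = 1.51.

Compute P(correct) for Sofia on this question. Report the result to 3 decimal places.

0.021

P(θ) = 1 / (1 + exp(−(θ − b)))
Exponent: (-2.35 − 1.51) = -3.8600
1/(1 + e^{3.8600}) = 0.0206
P = 0.0206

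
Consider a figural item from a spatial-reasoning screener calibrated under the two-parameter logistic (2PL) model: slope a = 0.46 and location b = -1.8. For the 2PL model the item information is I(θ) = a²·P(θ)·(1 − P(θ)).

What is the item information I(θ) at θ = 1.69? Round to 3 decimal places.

P = 1/(1+e^{-1.6054}) = 0.8328
P(1−P) = 0.8328 × 0.1672 = 0.1393
I = a² × P(1−P) = 0.46² × 0.1393 = 0.02947

0.029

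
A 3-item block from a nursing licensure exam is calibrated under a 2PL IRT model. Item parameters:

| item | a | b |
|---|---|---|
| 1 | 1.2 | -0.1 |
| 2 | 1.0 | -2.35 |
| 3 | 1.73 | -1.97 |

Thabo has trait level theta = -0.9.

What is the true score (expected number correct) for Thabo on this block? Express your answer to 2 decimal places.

P(theta) = 1 / (1 + exp(−a(theta − b)))
P_1 = 1/(1+e^{0.9600}) = 0.2769
P_2 = 1/(1+e^{-1.4500}) = 0.8100
P_3 = 1/(1+e^{-1.8511}) = 0.8643
E[score] = 0.2769 + 0.8100 + 0.8643 = 1.9511

1.95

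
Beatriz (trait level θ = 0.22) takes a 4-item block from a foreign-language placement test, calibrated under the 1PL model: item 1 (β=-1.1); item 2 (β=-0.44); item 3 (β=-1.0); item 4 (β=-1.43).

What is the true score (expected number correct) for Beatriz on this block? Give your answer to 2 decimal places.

P(θ) = 1 / (1 + exp(−(θ − β)))
P_1 = 1/(1+e^{-1.3200}) = 0.7892
P_2 = 1/(1+e^{-0.6600}) = 0.6593
P_3 = 1/(1+e^{-1.2200}) = 0.7721
P_4 = 1/(1+e^{-1.6500}) = 0.8389
E[score] = 0.7892 + 0.6593 + 0.7721 + 0.8389 = 3.0594

3.06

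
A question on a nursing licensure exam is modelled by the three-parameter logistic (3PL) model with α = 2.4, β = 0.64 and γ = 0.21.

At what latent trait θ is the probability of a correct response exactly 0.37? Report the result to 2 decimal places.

0.07

P(θ) = γ + (1 − γ) · 1 / (1 + exp(−α(θ − β)))
Remove guessing floor: (0.37 − 0.21)/(1 − 0.21) = 0.2025
logit = ln(0.2025/0.7975) = -1.3705
θ = β + logit/(α) = 0.64 + (-1.3705)/2.4000 = 0.0689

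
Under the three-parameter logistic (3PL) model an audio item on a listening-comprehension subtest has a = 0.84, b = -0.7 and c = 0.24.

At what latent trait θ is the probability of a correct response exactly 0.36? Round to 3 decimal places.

P(θ) = c + (1 − c) · 1 / (1 + exp(−a(θ − b)))
Remove guessing floor: (0.36 − 0.24)/(1 − 0.24) = 0.1579
logit = ln(0.1579/0.8421) = -1.6740
θ = b + logit/(a) = -0.7 + (-1.6740)/0.8400 = -2.6928

-2.693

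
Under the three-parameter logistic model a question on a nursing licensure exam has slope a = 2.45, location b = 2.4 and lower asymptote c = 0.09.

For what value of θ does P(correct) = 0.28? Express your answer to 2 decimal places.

P(θ) = c + (1 − c) · 1 / (1 + exp(−a(θ − b)))
Remove guessing floor: (0.28 − 0.09)/(1 − 0.09) = 0.2088
logit = ln(0.2088/0.7912) = -1.3322
θ = b + logit/(a) = 2.4 + (-1.3322)/2.4500 = 1.8562

1.86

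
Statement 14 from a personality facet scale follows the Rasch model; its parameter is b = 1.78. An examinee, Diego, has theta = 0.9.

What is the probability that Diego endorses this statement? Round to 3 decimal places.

P(theta) = 1 / (1 + exp(−(theta − b)))
Exponent: (0.9 − 1.78) = -0.8800
1/(1 + e^{0.8800}) = 0.2932
P = 0.2932

0.293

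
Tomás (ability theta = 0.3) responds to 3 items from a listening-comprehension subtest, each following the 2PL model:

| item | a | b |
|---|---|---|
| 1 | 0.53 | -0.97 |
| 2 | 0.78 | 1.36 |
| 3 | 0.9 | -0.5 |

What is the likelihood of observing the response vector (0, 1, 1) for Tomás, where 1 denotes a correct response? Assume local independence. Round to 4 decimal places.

P(theta) = 1 / (1 + exp(−a(theta − b)))
P_1 = 1/(1+e^{-0.6731}) = 0.6622
P_2 = 1/(1+e^{0.8268}) = 0.3043
P_3 = 1/(1+e^{-0.7200}) = 0.6726
L = (1−P_1) × P_2 × P_3 = 0.3378 × 0.3043 × 0.6726 = 0.06914

0.0691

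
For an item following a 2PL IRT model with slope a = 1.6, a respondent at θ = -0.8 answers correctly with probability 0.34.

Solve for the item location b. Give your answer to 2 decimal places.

-0.39

P(θ) = 1 / (1 + exp(−a(θ − b)))
logit(0.34) = ln(0.34/0.66) = -0.6633
b = θ − logit/(a) = -0.8 − (-0.6633)/1.6000 = -0.3854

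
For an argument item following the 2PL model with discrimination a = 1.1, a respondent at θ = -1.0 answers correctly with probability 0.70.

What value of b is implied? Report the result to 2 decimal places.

P(θ) = 1 / (1 + exp(−a(θ − b)))
logit(0.70) = ln(0.70/0.30) = 0.8473
b = θ − logit/(a) = -1.0 − 0.8473/1.1000 = -1.7703

-1.77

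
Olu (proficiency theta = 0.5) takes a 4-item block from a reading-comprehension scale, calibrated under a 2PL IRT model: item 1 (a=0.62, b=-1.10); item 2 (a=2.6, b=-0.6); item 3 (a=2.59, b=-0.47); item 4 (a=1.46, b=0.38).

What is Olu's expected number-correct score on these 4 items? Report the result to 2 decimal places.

3.14

P(theta) = 1 / (1 + exp(−a(theta − b)))
P_1 = 1/(1+e^{-0.9920}) = 0.7295
P_2 = 1/(1+e^{-2.8600}) = 0.9458
P_3 = 1/(1+e^{-2.5123}) = 0.9250
P_4 = 1/(1+e^{-0.1752}) = 0.5437
E[score] = 0.7295 + 0.9458 + 0.9250 + 0.5437 = 3.1440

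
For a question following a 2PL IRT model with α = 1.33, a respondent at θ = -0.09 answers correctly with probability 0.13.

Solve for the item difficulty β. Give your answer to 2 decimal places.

1.34

P(θ) = 1 / (1 + exp(−α(θ − β)))
logit(0.13) = ln(0.13/0.87) = -1.9010
β = θ − logit/(α) = -0.09 − (-1.9010)/1.3300 = 1.3393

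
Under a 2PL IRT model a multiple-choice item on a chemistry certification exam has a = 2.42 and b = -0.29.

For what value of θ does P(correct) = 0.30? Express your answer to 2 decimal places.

P(θ) = 1 / (1 + exp(−a(θ − b)))
logit = ln(0.3000/0.7000) = -0.8473
θ = b + logit/(a) = -0.29 + (-0.8473)/2.4200 = -0.6401

-0.64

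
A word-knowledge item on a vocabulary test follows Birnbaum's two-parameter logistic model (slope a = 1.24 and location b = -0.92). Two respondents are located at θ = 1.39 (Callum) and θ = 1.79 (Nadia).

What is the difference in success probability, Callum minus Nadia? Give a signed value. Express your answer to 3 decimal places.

P(θ) = 1 / (1 + exp(−a(θ − b)))
P(Callum) = 0.9461  [exponent 2.8644]
P(Nadia) = 0.9664  [exponent 3.3604]
Difference = 0.9461 − 0.9664 = -0.0204

-0.020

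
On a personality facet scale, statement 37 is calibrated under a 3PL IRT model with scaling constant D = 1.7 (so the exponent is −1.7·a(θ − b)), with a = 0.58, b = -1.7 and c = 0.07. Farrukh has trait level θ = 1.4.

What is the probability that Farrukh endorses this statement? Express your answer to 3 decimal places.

0.958

P(θ) = c + (1 − c) · 1 / (1 + exp(−D·a(θ − b)))
Exponent: 1.7 × 0.58 × (1.4 − (-1.7)) = 3.0566
1/(1 + e^{-3.0566}) = 0.9551
P = 0.07 + 0.93 × 0.9551 = 0.9582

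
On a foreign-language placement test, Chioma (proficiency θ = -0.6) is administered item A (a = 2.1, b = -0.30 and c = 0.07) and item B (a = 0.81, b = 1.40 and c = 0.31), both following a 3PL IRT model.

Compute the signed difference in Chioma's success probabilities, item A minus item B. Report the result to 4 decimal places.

P(θ) = c + (1 − c) · 1 / (1 + exp(−a(θ − b)))
P_A = 0.3932
P_B = 0.4240
P_A − P_B = -0.0308

-0.0308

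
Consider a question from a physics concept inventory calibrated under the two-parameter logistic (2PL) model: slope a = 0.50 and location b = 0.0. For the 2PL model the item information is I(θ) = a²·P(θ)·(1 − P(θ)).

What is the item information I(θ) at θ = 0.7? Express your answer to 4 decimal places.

0.0606

P = 1/(1+e^{-0.3500}) = 0.5866
P(1−P) = 0.5866 × 0.4134 = 0.2425
I = a² × P(1−P) = 0.50² × 0.2425 = 0.06062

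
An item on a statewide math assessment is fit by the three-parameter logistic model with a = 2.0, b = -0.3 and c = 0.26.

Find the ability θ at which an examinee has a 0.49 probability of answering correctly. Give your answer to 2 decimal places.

P(θ) = c + (1 − c) · 1 / (1 + exp(−a(θ − b)))
Remove guessing floor: (0.49 − 0.26)/(1 − 0.26) = 0.3108
logit = ln(0.3108/0.6892) = -0.7963
θ = b + logit/(a) = -0.3 + (-0.7963)/2.0000 = -0.6982

-0.70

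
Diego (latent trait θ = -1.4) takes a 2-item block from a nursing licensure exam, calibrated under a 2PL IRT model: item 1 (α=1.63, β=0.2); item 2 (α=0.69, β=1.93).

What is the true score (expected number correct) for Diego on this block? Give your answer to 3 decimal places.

0.160

P(θ) = 1 / (1 + exp(−α(θ − β)))
P_1 = 1/(1+e^{2.6080}) = 0.0686
P_2 = 1/(1+e^{2.2977}) = 0.0913
E[score] = 0.0686 + 0.0913 = 0.1599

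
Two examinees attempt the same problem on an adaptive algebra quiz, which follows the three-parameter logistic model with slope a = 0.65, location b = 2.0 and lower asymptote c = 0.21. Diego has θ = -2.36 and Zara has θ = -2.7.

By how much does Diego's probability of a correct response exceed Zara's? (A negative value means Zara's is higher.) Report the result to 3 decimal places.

P(θ) = c + (1 − c) · 1 / (1 + exp(−a(θ − b)))
P(Diego) = 0.2539  [exponent -2.8340]
P(Zara) = 0.2456  [exponent -3.0550]
Difference = 0.2539 − 0.2456 = 0.0083

0.008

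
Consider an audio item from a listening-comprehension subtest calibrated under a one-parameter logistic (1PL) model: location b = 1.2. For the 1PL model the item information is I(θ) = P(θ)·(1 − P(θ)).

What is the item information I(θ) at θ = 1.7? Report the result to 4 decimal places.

P = 1/(1+e^{-0.5000}) = 0.6225
P(1−P) = 0.6225 × 0.3775 = 0.2350
I = P(1−P) = 0.23500

0.2350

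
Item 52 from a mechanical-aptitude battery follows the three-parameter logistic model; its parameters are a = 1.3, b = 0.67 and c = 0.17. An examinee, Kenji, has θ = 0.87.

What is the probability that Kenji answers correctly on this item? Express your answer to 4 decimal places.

0.6386

P(θ) = c + (1 − c) · 1 / (1 + exp(−a(θ − b)))
Exponent: 1.3 × (0.87 − 0.67) = 0.2600
1/(1 + e^{-0.2600}) = 0.5646
P = 0.17 + 0.83 × 0.5646 = 0.6386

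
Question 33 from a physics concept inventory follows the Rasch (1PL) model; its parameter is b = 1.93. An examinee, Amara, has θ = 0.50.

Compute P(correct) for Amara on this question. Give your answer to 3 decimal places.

0.193

P(θ) = 1 / (1 + exp(−(θ − b)))
Exponent: (0.50 − 1.93) = -1.4300
1/(1 + e^{1.4300}) = 0.1931
P = 0.1931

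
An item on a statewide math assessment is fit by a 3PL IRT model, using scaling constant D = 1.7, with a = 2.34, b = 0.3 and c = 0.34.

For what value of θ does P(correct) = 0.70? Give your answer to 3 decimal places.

0.346

P(θ) = c + (1 − c) · 1 / (1 + exp(−D·a(θ − b)))
Remove guessing floor: (0.70 − 0.34)/(1 − 0.34) = 0.5455
logit = ln(0.5455/0.4545) = 0.1823
θ = b + logit/(1.7·a) = 0.3 + 0.1823/3.9780 = 0.3458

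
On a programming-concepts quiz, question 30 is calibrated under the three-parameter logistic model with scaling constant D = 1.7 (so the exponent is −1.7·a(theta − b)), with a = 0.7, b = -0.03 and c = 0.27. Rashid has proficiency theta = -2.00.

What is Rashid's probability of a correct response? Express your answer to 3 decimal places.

0.334

P(theta) = c + (1 − c) · 1 / (1 + exp(−D·a(theta − b)))
Exponent: 1.7 × 0.7 × (-2.00 − (-0.03)) = -2.3443
1/(1 + e^{2.3443}) = 0.0875
P = 0.27 + 0.73 × 0.0875 = 0.3339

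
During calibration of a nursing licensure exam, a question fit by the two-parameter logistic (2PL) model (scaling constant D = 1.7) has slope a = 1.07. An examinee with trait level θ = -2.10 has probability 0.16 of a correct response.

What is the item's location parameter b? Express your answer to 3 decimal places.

-1.188

P(θ) = 1 / (1 + exp(−D·a(θ − b)))
logit(0.16) = ln(0.16/0.84) = -1.6582
b = θ − logit/(1.7·a) = -2.10 − (-1.6582)/1.8190 = -1.1884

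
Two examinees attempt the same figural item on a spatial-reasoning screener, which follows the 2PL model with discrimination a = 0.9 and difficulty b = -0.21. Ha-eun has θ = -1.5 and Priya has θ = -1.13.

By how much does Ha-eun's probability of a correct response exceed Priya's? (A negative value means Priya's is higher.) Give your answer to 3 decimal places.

-0.066

P(θ) = 1 / (1 + exp(−a(θ − b)))
P(Ha-eun) = 0.2385  [exponent -1.1610]
P(Priya) = 0.3041  [exponent -0.8280]
Difference = 0.2385 − 0.3041 = -0.0656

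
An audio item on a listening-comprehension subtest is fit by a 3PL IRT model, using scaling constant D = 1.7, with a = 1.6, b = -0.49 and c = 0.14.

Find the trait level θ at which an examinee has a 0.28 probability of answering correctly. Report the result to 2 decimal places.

-1.09

P(θ) = c + (1 − c) · 1 / (1 + exp(−D·a(θ − b)))
Remove guessing floor: (0.28 − 0.14)/(1 − 0.14) = 0.1628
logit = ln(0.1628/0.8372) = -1.6376
θ = b + logit/(1.7·a) = -0.49 + (-1.6376)/2.7200 = -1.0921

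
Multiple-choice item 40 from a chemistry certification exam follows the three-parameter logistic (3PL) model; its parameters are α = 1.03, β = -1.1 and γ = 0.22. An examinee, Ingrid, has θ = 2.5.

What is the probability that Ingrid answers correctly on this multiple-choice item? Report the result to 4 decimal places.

P(θ) = γ + (1 − γ) · 1 / (1 + exp(−α(θ − β)))
Exponent: 1.03 × (2.5 − (-1.1)) = 3.7080
1/(1 + e^{-3.7080}) = 0.9761
P = 0.22 + 0.78 × 0.9761 = 0.9813

0.9813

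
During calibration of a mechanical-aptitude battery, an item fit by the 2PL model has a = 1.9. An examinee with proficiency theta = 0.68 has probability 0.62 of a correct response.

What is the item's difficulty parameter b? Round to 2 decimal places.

0.42

P(theta) = 1 / (1 + exp(−a(theta − b)))
logit(0.62) = ln(0.62/0.38) = 0.4895
b = theta − logit/(a) = 0.68 − 0.4895/1.9000 = 0.4223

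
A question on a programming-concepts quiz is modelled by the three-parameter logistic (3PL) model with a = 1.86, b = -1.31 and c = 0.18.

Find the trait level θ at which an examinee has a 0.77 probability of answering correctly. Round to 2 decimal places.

P(θ) = c + (1 − c) · 1 / (1 + exp(−a(θ − b)))
Remove guessing floor: (0.77 − 0.18)/(1 − 0.18) = 0.7195
logit = ln(0.7195/0.2805) = 0.9420
θ = b + logit/(a) = -1.31 + 0.9420/1.8600 = -0.8035

-0.80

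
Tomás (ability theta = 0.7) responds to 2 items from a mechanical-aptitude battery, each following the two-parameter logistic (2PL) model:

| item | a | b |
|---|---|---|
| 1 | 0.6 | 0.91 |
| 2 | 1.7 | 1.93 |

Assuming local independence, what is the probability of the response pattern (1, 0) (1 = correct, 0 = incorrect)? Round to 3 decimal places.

0.417

P(theta) = 1 / (1 + exp(−a(theta − b)))
P_1 = 1/(1+e^{0.1260}) = 0.4685
P_2 = 1/(1+e^{2.0910}) = 0.1100
L = P_1 × (1−P_2) = 0.4685 × 0.8900 = 0.41701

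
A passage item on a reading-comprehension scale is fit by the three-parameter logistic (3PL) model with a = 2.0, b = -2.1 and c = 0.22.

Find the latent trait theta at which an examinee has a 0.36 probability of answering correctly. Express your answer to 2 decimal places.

P(theta) = c + (1 − c) · 1 / (1 + exp(−a(theta − b)))
Remove guessing floor: (0.36 − 0.22)/(1 − 0.22) = 0.1795
logit = ln(0.1795/0.8205) = -1.5198
theta = b + logit/(a) = -2.1 + (-1.5198)/2.0000 = -2.8599

-2.86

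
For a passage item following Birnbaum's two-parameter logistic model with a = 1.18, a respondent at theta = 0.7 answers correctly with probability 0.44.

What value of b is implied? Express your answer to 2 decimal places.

P(theta) = 1 / (1 + exp(−a(theta − b)))
logit(0.44) = ln(0.44/0.56) = -0.2412
b = theta − logit/(a) = 0.7 − (-0.2412)/1.1800 = 0.9044

0.90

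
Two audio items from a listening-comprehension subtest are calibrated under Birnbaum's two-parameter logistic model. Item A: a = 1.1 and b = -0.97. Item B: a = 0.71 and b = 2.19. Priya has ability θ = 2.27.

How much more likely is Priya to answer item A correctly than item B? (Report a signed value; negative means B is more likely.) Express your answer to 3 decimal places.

P(θ) = 1 / (1 + exp(−a(θ − b)))
P_A = 0.9725
P_B = 0.5142
P_A − P_B = 0.4583

0.458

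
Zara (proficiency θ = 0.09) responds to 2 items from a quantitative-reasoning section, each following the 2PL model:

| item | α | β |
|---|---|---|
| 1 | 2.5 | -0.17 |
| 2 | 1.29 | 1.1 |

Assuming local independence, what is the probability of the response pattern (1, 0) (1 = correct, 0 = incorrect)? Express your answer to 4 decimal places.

P(θ) = 1 / (1 + exp(−α(θ − β)))
P_1 = 1/(1+e^{-0.6500}) = 0.6570
P_2 = 1/(1+e^{1.3029}) = 0.2137
L = P_1 × (1−P_2) = 0.6570 × 0.7863 = 0.51662

0.5166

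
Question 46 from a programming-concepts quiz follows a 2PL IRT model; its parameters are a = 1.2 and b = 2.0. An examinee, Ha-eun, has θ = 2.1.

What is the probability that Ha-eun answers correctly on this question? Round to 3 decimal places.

0.530

P(θ) = 1 / (1 + exp(−a(θ − b)))
Exponent: 1.2 × (2.1 − 2.0) = 0.1200
1/(1 + e^{-0.1200}) = 0.5300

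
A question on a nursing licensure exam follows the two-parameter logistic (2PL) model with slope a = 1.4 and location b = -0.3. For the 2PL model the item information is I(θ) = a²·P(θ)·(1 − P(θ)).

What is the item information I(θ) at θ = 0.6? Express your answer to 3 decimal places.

P = 1/(1+e^{-1.2600}) = 0.7790
P(1−P) = 0.7790 × 0.2210 = 0.1721
I = a² × P(1−P) = 1.4² × 0.1721 = 0.33740

0.337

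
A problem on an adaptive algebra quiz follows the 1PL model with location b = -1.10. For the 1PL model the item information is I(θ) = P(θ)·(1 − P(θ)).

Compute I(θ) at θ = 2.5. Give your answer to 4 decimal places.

P = 1/(1+e^{-3.6000}) = 0.9734
P(1−P) = 0.9734 × 0.0266 = 0.0259
I = P(1−P) = 0.02589

0.0259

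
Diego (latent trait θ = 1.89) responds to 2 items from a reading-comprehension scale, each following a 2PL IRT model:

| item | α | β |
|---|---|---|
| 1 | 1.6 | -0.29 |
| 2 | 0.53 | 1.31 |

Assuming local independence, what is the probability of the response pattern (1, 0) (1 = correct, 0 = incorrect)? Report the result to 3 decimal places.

P(θ) = 1 / (1 + exp(−α(θ − β)))
P_1 = 1/(1+e^{-3.4880}) = 0.9703
P_2 = 1/(1+e^{-0.3074}) = 0.5763
L = P_1 × (1−P_2) = 0.9703 × 0.4237 = 0.41118

0.411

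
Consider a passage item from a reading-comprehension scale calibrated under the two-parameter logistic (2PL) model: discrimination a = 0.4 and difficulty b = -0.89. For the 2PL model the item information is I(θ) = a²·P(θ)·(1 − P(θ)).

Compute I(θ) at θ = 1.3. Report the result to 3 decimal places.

0.033

P = 1/(1+e^{-0.8760}) = 0.7060
P(1−P) = 0.7060 × 0.2940 = 0.2076
I = a² × P(1−P) = 0.4² × 0.2076 = 0.03321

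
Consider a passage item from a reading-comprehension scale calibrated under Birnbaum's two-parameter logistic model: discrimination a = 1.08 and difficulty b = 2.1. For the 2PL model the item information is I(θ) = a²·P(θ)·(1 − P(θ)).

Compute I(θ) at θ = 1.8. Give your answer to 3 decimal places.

0.284

P = 1/(1+e^{0.3240}) = 0.4197
P(1−P) = 0.4197 × 0.5803 = 0.2436
I = a² × P(1−P) = 1.08² × 0.2436 = 0.28408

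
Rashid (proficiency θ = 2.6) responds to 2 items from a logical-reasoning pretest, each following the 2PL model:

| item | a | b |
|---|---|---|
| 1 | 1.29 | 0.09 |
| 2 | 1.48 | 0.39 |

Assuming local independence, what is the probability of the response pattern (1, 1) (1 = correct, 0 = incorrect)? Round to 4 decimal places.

0.9270

P(θ) = 1 / (1 + exp(−a(θ − b)))
P_1 = 1/(1+e^{-3.2379}) = 0.9622
P_2 = 1/(1+e^{-3.2708}) = 0.9634
L = P_1 × P_2 = 0.9622 × 0.9634 = 0.92703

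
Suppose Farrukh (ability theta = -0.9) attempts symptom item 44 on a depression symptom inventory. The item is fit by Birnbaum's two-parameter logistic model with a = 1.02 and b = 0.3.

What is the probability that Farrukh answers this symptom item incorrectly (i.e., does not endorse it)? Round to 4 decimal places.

P(theta) = 1 / (1 + exp(−a(theta − b)))
Exponent: 1.02 × (-0.9 − 0.3) = -1.2240
1/(1 + e^{1.2240}) = 0.2272
P(incorrect) = 1 − 0.2272 = 0.7728

0.7728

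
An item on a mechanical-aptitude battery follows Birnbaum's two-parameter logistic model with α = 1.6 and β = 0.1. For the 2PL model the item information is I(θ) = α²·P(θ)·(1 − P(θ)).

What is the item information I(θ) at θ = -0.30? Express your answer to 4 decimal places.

0.5787

P = 1/(1+e^{0.6400}) = 0.3452
P(1−P) = 0.3452 × 0.6548 = 0.2261
I = α² × P(1−P) = 1.6² × 0.2261 = 0.57869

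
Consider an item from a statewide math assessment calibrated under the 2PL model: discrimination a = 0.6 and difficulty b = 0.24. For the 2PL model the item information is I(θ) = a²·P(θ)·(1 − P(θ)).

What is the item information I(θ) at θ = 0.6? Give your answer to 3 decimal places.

0.089

P = 1/(1+e^{-0.2160}) = 0.5538
P(1−P) = 0.5538 × 0.4462 = 0.2471
I = a² × P(1−P) = 0.6² × 0.2471 = 0.08896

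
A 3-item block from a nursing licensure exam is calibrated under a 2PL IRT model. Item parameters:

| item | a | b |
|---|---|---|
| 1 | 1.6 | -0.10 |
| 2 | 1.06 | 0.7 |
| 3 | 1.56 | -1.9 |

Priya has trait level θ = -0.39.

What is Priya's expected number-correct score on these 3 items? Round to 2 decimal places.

P(θ) = 1 / (1 + exp(−a(θ − b)))
P_1 = 1/(1+e^{0.4640}) = 0.3860
P_2 = 1/(1+e^{1.1554}) = 0.2395
P_3 = 1/(1+e^{-2.3556}) = 0.9134
E[score] = 0.3860 + 0.2395 + 0.9134 = 1.5389

1.54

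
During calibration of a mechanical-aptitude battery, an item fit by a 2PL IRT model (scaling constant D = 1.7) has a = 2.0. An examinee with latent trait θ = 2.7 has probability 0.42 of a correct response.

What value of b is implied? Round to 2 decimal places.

2.79

P(θ) = 1 / (1 + exp(−D·a(θ − b)))
logit(0.42) = ln(0.42/0.58) = -0.3228
b = θ − logit/(1.7·a) = 2.7 − (-0.3228)/3.4000 = 2.7949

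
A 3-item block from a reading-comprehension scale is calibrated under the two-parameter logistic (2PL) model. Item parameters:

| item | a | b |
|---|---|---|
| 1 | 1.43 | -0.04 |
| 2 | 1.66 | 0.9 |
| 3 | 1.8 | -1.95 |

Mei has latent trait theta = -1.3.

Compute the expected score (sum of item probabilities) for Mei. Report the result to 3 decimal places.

0.930

P(theta) = 1 / (1 + exp(−a(theta − b)))
P_1 = 1/(1+e^{1.8018}) = 0.1416
P_2 = 1/(1+e^{3.6520}) = 0.0253
P_3 = 1/(1+e^{-1.1700}) = 0.7631
E[score] = 0.1416 + 0.0253 + 0.7631 = 0.9301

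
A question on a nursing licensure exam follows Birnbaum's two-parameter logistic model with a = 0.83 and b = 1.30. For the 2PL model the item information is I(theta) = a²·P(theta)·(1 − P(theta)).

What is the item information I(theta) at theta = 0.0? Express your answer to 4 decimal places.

0.1304

P = 1/(1+e^{1.0790}) = 0.2537
P(1−P) = 0.2537 × 0.7463 = 0.1893
I = a² × P(1−P) = 0.83² × 0.1893 = 0.13043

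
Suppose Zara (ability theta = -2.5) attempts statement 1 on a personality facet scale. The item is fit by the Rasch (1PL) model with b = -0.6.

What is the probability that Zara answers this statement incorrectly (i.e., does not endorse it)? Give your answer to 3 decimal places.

0.870

P(theta) = 1 / (1 + exp(−(theta − b)))
Exponent: (-2.5 − (-0.6)) = -1.9000
1/(1 + e^{1.9000}) = 0.1301
P = 0.1301
P(incorrect) = 1 − 0.1301 = 0.8699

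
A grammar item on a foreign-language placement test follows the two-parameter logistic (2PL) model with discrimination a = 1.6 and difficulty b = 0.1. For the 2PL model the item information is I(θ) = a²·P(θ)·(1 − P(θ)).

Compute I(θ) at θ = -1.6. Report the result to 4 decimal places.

0.1484

P = 1/(1+e^{2.7200}) = 0.0618
P(1−P) = 0.0618 × 0.9382 = 0.0580
I = a² × P(1−P) = 1.6² × 0.0580 = 0.14844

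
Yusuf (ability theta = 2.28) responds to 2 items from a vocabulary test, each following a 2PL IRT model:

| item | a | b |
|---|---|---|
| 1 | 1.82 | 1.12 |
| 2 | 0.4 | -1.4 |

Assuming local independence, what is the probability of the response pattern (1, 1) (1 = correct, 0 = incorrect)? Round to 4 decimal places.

0.7255

P(theta) = 1 / (1 + exp(−a(theta − b)))
P_1 = 1/(1+e^{-2.1112}) = 0.8920
P_2 = 1/(1+e^{-1.4720}) = 0.8134
L = P_1 × P_2 = 0.8920 × 0.8134 = 0.72551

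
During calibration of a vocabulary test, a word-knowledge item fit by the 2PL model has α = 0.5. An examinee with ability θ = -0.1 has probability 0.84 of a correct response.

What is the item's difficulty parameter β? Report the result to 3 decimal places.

P(θ) = 1 / (1 + exp(−α(θ − β)))
logit(0.84) = ln(0.84/0.16) = 1.6582
β = θ − logit/(α) = -0.1 − 1.6582/0.5000 = -3.4165

-3.416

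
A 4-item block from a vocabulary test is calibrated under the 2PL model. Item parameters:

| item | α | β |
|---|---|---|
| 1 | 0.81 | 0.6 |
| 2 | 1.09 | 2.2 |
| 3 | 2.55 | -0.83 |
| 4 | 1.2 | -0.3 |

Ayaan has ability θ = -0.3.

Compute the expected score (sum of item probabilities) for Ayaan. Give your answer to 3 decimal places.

P(θ) = 1 / (1 + exp(−α(θ − β)))
P_1 = 1/(1+e^{0.7290}) = 0.3254
P_2 = 1/(1+e^{2.7250}) = 0.0615
P_3 = 1/(1+e^{-1.3515}) = 0.7944
P_4 = 1/(1+e^{0.0000}) = 0.5000
E[score] = 0.3254 + 0.0615 + 0.7944 + 0.5000 = 1.6813

1.681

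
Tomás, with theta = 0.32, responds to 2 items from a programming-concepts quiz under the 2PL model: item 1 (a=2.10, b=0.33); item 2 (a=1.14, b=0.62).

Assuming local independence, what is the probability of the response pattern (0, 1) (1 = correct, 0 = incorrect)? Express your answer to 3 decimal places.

0.210

P(theta) = 1 / (1 + exp(−a(theta − b)))
P_1 = 1/(1+e^{0.0210}) = 0.4948
P_2 = 1/(1+e^{0.3420}) = 0.4153
L = (1−P_1) × P_2 = 0.5052 × 0.4153 = 0.20984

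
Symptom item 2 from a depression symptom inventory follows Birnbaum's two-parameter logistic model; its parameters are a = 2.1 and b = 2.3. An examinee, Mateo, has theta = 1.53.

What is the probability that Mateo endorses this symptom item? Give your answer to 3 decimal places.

0.166

P(theta) = 1 / (1 + exp(−a(theta − b)))
Exponent: 2.1 × (1.53 − 2.3) = -1.6170
1/(1 + e^{1.6170}) = 0.1656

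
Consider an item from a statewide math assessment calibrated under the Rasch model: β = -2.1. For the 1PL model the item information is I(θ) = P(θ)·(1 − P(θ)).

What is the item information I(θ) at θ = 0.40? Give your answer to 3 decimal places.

P = 1/(1+e^{-2.5000}) = 0.9241
P(1−P) = 0.9241 × 0.0759 = 0.0701
I = P(1−P) = 0.07010

0.070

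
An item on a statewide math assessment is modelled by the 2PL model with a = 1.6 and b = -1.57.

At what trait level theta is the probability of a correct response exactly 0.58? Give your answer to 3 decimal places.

-1.368

P(theta) = 1 / (1 + exp(−a(theta − b)))
logit = ln(0.5800/0.4200) = 0.3228
theta = b + logit/(a) = -1.57 + 0.3228/1.6000 = -1.3683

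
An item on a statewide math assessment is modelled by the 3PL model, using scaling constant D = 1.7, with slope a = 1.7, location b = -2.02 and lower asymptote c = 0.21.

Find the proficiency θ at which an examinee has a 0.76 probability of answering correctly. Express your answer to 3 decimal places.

-1.733

P(θ) = c + (1 − c) · 1 / (1 + exp(−D·a(θ − b)))
Remove guessing floor: (0.76 − 0.21)/(1 − 0.21) = 0.6962
logit = ln(0.6962/0.3038) = 0.8293
θ = b + logit/(1.7·a) = -2.02 + 0.8293/2.8900 = -1.7331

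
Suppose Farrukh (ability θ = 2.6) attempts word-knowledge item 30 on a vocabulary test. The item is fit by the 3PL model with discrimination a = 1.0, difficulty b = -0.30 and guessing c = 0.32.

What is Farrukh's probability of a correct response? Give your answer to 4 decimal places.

P(θ) = c + (1 − c) · 1 / (1 + exp(−a(θ − b)))
Exponent: 1.0 × (2.6 − (-0.30)) = 2.9000
1/(1 + e^{-2.9000}) = 0.9478
P = 0.32 + 0.68 × 0.9478 = 0.9645

0.9645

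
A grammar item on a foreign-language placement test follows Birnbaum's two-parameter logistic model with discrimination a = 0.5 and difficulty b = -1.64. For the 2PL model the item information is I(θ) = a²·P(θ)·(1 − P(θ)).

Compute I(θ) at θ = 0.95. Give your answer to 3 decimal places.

P = 1/(1+e^{-1.2950}) = 0.7850
P(1−P) = 0.7850 × 0.2150 = 0.1688
I = a² × P(1−P) = 0.5² × 0.1688 = 0.04219

0.042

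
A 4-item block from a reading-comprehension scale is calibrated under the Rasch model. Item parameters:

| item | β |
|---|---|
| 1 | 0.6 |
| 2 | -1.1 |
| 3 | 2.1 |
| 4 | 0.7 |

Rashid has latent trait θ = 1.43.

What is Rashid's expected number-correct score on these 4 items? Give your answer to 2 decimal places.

2.64

P(θ) = 1 / (1 + exp(−(θ − β)))
P_1 = 1/(1+e^{-0.8300}) = 0.6964
P_2 = 1/(1+e^{-2.5300}) = 0.9262
P_3 = 1/(1+e^{0.6700}) = 0.3385
P_4 = 1/(1+e^{-0.7300}) = 0.6748
E[score] = 0.6964 + 0.9262 + 0.3385 + 0.6748 = 2.6359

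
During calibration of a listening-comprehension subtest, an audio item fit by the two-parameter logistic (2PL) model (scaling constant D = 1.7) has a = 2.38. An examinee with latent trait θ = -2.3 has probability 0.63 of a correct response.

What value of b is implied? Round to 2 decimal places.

-2.43

P(θ) = 1 / (1 + exp(−D·a(θ − b)))
logit(0.63) = ln(0.63/0.37) = 0.5322
b = θ − logit/(1.7·a) = -2.3 − 0.5322/4.0460 = -2.4315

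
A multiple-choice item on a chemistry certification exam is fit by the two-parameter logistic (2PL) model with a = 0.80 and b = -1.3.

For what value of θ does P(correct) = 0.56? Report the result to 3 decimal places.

-0.999

P(θ) = 1 / (1 + exp(−a(θ − b)))
logit = ln(0.5600/0.4400) = 0.2412
θ = b + logit/(a) = -1.3 + 0.2412/0.8000 = -0.9985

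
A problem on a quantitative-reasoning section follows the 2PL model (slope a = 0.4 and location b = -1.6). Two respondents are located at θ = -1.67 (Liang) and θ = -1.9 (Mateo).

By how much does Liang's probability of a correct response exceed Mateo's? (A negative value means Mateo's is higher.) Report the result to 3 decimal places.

P(θ) = 1 / (1 + exp(−a(θ − b)))
P(Liang) = 0.4930  [exponent -0.0280]
P(Mateo) = 0.4700  [exponent -0.1200]
Difference = 0.4930 − 0.4700 = 0.0230

0.023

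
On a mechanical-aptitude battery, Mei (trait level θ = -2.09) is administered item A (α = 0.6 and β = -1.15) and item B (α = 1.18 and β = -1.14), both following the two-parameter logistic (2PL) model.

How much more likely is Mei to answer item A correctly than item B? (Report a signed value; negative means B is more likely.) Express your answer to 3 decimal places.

P(θ) = 1 / (1 + exp(−α(θ − β)))
P_A = 0.3626
P_B = 0.2458
P_A − P_B = 0.1168

0.117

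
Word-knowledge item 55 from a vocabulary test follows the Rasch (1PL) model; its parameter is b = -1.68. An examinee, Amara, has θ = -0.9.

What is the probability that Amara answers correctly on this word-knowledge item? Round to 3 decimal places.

0.686

P(θ) = 1 / (1 + exp(−(θ − b)))
Exponent: (-0.9 − (-1.68)) = 0.7800
1/(1 + e^{-0.7800}) = 0.6857
P = 0.6857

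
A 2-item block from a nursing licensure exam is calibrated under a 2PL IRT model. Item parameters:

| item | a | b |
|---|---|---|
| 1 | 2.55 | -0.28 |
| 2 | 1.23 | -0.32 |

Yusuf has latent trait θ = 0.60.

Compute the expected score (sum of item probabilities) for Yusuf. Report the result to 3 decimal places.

P(θ) = 1 / (1 + exp(−a(θ − b)))
P_1 = 1/(1+e^{-2.2440}) = 0.9041
P_2 = 1/(1+e^{-1.1316}) = 0.7561
E[score] = 0.9041 + 0.7561 = 1.6603

1.660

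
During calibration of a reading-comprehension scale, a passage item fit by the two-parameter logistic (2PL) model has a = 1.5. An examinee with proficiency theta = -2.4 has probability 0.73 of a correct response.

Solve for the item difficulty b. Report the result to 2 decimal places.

P(theta) = 1 / (1 + exp(−a(theta − b)))
logit(0.73) = ln(0.73/0.27) = 0.9946
b = theta − logit/(a) = -2.4 − 0.9946/1.5000 = -3.0631

-3.06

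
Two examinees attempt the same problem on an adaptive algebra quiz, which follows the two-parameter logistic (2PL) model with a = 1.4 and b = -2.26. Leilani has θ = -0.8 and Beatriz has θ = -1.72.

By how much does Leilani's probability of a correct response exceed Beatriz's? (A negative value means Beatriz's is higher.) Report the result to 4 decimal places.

0.2049

P(θ) = 1 / (1 + exp(−a(θ − b)))
P(Leilani) = 0.8853  [exponent 2.0440]
P(Beatriz) = 0.6805  [exponent 0.7560]
Difference = 0.8853 − 0.6805 = 0.2049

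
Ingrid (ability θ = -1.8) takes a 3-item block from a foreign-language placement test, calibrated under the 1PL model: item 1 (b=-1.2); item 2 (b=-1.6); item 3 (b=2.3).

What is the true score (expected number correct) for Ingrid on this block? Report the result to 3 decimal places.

0.821

P(θ) = 1 / (1 + exp(−(θ − b)))
P_1 = 1/(1+e^{0.6000}) = 0.3543
P_2 = 1/(1+e^{0.2000}) = 0.4502
P_3 = 1/(1+e^{4.1000}) = 0.0163
E[score] = 0.3543 + 0.4502 + 0.0163 = 0.8208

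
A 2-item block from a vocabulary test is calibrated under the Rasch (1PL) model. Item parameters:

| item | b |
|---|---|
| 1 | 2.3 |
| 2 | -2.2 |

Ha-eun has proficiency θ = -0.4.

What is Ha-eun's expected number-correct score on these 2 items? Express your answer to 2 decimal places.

P(θ) = 1 / (1 + exp(−(θ − b)))
P_1 = 1/(1+e^{2.7000}) = 0.0630
P_2 = 1/(1+e^{-1.8000}) = 0.8581
E[score] = 0.0630 + 0.8581 = 0.9211

0.92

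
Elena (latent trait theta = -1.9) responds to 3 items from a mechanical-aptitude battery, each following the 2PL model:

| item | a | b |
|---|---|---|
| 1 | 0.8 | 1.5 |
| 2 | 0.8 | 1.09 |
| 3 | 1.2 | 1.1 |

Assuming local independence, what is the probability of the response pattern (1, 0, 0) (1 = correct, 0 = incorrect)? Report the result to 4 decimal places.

0.0551

P(theta) = 1 / (1 + exp(−a(theta − b)))
P_1 = 1/(1+e^{2.7200}) = 0.0618
P_2 = 1/(1+e^{2.3920}) = 0.0838
P_3 = 1/(1+e^{3.6000}) = 0.0266
L = P_1 × (1−P_2) × (1−P_3) = 0.0618 × 0.9162 × 0.9734 = 0.05512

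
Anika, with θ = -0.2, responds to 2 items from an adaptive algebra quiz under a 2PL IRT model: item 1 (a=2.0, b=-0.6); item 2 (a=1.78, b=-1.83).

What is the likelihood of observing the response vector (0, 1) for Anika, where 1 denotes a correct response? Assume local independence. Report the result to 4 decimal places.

P(θ) = 1 / (1 + exp(−a(θ − b)))
P_1 = 1/(1+e^{-0.8000}) = 0.6900
P_2 = 1/(1+e^{-2.9014}) = 0.9479
L = (1−P_1) × P_2 = 0.3100 × 0.9479 = 0.29388

0.2939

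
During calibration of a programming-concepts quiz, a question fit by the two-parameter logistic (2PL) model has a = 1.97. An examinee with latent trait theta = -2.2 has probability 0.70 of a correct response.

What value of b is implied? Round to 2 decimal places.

-2.63

P(theta) = 1 / (1 + exp(−a(theta − b)))
logit(0.70) = ln(0.70/0.30) = 0.8473
b = theta − logit/(a) = -2.2 − 0.8473/1.9700 = -2.6301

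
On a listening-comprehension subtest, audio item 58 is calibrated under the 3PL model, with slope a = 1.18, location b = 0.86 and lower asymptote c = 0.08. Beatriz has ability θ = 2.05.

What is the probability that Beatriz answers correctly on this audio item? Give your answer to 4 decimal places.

P(θ) = c + (1 − c) · 1 / (1 + exp(−a(θ − b)))
Exponent: 1.18 × (2.05 − 0.86) = 1.4042
1/(1 + e^{-1.4042}) = 0.8028
P = 0.08 + 0.92 × 0.8028 = 0.8186

0.8186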